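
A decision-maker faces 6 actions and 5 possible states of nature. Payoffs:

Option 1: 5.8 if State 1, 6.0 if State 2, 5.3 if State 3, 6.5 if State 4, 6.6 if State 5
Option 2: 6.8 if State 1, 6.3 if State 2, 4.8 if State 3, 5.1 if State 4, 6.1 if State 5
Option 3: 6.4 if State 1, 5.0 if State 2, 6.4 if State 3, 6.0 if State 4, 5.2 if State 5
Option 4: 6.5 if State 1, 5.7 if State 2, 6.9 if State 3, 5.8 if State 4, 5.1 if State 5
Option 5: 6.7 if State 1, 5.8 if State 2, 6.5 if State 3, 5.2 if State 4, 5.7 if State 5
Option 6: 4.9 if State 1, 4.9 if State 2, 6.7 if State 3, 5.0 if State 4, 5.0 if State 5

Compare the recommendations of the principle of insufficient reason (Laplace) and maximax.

Row averages: Option 1=6.04, Option 2=5.82, Option 3=5.8, Option 4=6, Option 5=5.98, Option 6=5.3
Highest average = 6.04 → Option 1.
Row maxima: Option 1=6.6, Option 2=6.8, Option 3=6.4, Option 4=6.9, Option 5=6.7, Option 6=6.7
Best best-case = 6.9 → Option 4.

laplace → Option 1; maximax → Option 4 (disagree)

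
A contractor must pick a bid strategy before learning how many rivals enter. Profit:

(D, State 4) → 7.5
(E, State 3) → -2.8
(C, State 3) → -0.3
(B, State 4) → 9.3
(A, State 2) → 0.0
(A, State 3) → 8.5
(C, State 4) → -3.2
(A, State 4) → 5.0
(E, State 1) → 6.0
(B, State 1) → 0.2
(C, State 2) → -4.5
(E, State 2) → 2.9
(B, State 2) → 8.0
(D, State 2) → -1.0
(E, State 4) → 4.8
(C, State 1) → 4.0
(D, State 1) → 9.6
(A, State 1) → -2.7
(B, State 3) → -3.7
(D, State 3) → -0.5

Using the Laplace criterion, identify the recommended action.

D

Row averages: A=2.7, B=3.45, C=-1, D=3.9, E=2.725
Highest average = 3.9 → D.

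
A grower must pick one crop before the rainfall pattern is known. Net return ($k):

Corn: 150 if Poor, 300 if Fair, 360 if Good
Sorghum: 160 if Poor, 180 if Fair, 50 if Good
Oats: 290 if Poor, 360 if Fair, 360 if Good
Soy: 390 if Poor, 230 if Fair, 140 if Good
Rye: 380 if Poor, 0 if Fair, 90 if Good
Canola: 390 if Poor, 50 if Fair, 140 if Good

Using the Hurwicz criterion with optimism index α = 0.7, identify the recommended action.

Corn: 0.7·360 + 0.3·150 = 297
Sorghum: 0.7·180 + 0.3·50 = 141
Oats: 0.7·360 + 0.3·290 = 339
Soy: 0.7·390 + 0.3·140 = 315
Rye: 0.7·380 + 0.3·0 = 266
Canola: 0.7·390 + 0.3·50 = 288
Highest Hurwicz score = 339 → Oats.

Oats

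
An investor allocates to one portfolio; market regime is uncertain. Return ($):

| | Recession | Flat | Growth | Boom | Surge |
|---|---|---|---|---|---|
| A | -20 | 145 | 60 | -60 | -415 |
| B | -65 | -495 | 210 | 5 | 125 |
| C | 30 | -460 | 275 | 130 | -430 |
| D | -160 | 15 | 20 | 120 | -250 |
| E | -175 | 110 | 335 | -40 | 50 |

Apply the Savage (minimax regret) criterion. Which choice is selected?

E

Column bests: Recession=30, Flat=145, Growth=335, Boom=130, Surge=125.
A regrets: 50, 0, 275, 190, 540 → max 540
B regrets: 95, 640, 125, 125, 0 → max 640
C regrets: 0, 605, 60, 0, 555 → max 605
D regrets: 190, 130, 315, 10, 375 → max 375
E regrets: 205, 35, 0, 170, 75 → max 205
Smallest max regret = 205 → E.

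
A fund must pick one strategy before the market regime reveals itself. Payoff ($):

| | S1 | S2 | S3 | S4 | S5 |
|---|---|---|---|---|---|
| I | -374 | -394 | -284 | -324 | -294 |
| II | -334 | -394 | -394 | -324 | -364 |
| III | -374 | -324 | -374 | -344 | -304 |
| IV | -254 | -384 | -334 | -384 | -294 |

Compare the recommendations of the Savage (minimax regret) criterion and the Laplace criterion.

Column bests: S1=-254, S2=-324, S3=-284, S4=-324, S5=-294.
I regrets: 120, 70, 0, 0, 0 → max 120
II regrets: 80, 70, 110, 0, 70 → max 110
III regrets: 120, 0, 90, 20, 10 → max 120
IV regrets: 0, 60, 50, 60, 0 → max 60
Smallest max regret = 60 → IV.
Row averages: I=-334, II=-362, III=-344, IV=-330
Highest average = -330 → IV.

minimax regret → IV; laplace → IV (agree)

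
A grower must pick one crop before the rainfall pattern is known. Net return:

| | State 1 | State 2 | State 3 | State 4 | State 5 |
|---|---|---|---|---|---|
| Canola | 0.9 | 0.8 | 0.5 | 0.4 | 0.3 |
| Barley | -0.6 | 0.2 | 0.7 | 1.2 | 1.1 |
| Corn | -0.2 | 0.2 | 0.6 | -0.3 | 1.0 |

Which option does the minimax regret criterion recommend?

Column bests: State 1=0.9, State 2=0.8, State 3=0.7, State 4=1.2, State 5=1.1.
Canola regrets: 0.0, 0.0, 0.2, 0.8, 0.8 → max 0.8
Barley regrets: 1.5, 0.6, 0.0, 0.0, 0.0 → max 1.5
Corn regrets: 1.1, 0.6, 0.1, 1.5, 0.1 → max 1.5
Smallest max regret = 0.8 → Canola.

Canola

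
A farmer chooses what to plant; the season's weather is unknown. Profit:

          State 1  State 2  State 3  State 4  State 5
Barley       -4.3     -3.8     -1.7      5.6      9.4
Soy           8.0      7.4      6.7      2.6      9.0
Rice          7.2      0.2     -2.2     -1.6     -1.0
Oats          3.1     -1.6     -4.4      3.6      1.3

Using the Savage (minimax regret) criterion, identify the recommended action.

Column bests: State 1=8.0, State 2=7.4, State 3=6.7, State 4=5.6, State 5=9.4.
Barley regrets: 12.3, 11.2, 8.4, 0.0, 0.0 → max 12.3
Soy regrets: 0.0, 0.0, 0.0, 3.0, 0.4 → max 3.0
Rice regrets: 0.8, 7.2, 8.9, 7.2, 10.4 → max 10.4
Oats regrets: 4.9, 9.0, 11.1, 2.0, 8.1 → max 11.1
Smallest max regret = 3.0 → Soy.

Soy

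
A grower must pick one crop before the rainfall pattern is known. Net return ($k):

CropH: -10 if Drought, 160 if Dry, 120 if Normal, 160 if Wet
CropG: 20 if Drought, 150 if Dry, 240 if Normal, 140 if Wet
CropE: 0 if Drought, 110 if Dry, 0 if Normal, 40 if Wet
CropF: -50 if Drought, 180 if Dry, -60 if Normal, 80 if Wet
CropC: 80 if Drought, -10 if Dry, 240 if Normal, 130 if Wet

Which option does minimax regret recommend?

Column bests: Drought=80, Dry=180, Normal=240, Wet=160.
CropH regrets: 90, 20, 120, 0 → max 120
CropG regrets: 60, 30, 0, 20 → max 60
CropE regrets: 80, 70, 240, 120 → max 240
CropF regrets: 130, 0, 300, 80 → max 300
CropC regrets: 0, 190, 0, 30 → max 190
Smallest max regret = 60 → CropG.

CropG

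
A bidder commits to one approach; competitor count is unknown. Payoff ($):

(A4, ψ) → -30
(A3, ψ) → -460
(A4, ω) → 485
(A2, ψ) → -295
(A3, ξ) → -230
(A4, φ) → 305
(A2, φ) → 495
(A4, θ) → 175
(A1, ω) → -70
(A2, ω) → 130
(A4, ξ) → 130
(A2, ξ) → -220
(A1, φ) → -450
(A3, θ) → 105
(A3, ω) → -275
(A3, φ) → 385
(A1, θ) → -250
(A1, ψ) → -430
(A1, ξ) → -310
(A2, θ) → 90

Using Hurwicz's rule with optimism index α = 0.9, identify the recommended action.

A1: 0.9·(-70) + 0.1·(-450) = -108
A2: 0.9·495 + 0.1·(-295) = 416
A3: 0.9·385 + 0.1·(-460) = 300.5
A4: 0.9·485 + 0.1·(-30) = 433.5
Highest Hurwicz score = 433.5 → A4.

A4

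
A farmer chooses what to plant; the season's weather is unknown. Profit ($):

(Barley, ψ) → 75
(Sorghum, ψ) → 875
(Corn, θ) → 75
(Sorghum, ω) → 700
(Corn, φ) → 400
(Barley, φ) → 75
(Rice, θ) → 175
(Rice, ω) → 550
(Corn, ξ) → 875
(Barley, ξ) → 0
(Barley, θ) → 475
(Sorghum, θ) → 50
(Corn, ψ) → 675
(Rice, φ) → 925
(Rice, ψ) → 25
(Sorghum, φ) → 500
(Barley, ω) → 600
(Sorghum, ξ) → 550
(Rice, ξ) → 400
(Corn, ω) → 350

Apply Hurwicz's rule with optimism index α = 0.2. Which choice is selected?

Sorghum: 0.2·875 + 0.8·50 = 215
Barley: 0.2·600 + 0.8·0 = 120
Rice: 0.2·925 + 0.8·25 = 205
Corn: 0.2·875 + 0.8·75 = 235
Highest Hurwicz score = 235 → Corn.

Corn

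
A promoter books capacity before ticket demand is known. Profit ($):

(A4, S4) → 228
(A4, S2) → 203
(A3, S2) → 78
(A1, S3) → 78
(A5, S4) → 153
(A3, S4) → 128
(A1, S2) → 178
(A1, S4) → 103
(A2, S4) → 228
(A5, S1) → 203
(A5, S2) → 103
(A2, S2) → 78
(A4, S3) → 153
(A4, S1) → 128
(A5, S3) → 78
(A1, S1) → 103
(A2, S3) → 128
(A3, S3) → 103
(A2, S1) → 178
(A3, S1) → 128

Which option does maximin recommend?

A4

Row minima: A1=78, A2=78, A3=78, A4=128, A5=78
Best worst-case = 128 → A4.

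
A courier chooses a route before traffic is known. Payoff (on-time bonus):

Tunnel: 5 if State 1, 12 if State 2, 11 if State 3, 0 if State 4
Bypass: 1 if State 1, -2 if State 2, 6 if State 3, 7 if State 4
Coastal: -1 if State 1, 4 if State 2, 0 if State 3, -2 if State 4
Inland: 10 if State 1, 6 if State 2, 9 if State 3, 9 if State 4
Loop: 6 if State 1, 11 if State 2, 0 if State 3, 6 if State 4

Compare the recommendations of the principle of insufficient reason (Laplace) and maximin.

laplace → Inland; maximin → Inland (agree)

Row averages: Tunnel=7, Bypass=3, Coastal=0.25, Inland=8.5, Loop=5.75
Highest average = 8.5 → Inland.
Row minima: Tunnel=0, Bypass=-2, Coastal=-2, Inland=6, Loop=0
Best worst-case = 6 → Inland.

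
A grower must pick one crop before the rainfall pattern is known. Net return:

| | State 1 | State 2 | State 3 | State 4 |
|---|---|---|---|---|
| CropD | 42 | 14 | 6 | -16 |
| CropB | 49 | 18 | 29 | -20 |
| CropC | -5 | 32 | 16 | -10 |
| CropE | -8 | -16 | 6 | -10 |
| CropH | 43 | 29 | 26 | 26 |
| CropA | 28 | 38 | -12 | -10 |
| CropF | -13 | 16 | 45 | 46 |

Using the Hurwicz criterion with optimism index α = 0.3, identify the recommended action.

CropH

CropD: 0.3·42 + 0.7·(-16) = 1.4
CropB: 0.3·49 + 0.7·(-20) = 0.7
CropC: 0.3·32 + 0.7·(-10) = 2.6
CropE: 0.3·6 + 0.7·(-16) = -9.4
CropH: 0.3·43 + 0.7·26 = 31.1
CropA: 0.3·38 + 0.7·(-12) = 3
CropF: 0.3·46 + 0.7·(-13) = 4.7
Highest Hurwicz score = 31.1 → CropH.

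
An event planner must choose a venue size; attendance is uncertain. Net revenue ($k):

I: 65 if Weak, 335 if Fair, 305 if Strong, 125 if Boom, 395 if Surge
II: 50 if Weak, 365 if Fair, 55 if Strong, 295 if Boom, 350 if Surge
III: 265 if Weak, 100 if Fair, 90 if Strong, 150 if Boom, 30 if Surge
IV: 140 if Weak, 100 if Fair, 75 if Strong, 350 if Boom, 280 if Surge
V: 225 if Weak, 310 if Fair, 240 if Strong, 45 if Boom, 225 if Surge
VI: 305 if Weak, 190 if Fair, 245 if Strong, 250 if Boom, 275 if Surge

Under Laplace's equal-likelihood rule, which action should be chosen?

Row averages: I=245, II=223, III=127, IV=189, V=209, VI=253
Highest average = 253 → VI.

VI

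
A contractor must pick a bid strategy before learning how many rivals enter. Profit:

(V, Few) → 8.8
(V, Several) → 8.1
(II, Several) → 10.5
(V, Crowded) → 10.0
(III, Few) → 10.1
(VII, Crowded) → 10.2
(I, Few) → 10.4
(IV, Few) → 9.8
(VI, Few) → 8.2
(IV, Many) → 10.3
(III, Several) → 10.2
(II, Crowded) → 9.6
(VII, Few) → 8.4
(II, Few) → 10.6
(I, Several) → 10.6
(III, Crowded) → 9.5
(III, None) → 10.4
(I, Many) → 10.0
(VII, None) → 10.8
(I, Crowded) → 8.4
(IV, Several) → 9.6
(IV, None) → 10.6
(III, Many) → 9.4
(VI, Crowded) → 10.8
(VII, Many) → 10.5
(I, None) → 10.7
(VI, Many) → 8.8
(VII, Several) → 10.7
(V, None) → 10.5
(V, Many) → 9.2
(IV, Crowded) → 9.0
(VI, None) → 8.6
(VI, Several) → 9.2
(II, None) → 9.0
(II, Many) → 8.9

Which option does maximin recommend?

III

Row minima: I=8.4, II=8.9, III=9.4, IV=9.0, V=8.1, VI=8.2, VII=8.4
Best worst-case = 9.4 → III.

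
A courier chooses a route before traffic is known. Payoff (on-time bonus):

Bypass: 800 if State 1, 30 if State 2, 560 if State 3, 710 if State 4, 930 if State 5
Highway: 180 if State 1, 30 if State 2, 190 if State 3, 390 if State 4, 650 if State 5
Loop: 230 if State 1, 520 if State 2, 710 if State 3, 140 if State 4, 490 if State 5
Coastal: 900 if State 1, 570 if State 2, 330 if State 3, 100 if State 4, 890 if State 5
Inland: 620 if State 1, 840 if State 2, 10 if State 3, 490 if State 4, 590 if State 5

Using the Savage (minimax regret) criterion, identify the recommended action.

Coastal

Column bests: State 1=900, State 2=840, State 3=710, State 4=710, State 5=930.
Bypass regrets: 100, 810, 150, 0, 0 → max 810
Highway regrets: 720, 810, 520, 320, 280 → max 810
Loop regrets: 670, 320, 0, 570, 440 → max 670
Coastal regrets: 0, 270, 380, 610, 40 → max 610
Inland regrets: 280, 0, 700, 220, 340 → max 700
Smallest max regret = 610 → Coastal.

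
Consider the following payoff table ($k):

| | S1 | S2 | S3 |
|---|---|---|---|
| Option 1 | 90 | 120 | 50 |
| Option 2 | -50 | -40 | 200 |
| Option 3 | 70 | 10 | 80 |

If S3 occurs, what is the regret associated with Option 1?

150

Best payoff under S3 is 200.
Regret = 200 − 50 = 150.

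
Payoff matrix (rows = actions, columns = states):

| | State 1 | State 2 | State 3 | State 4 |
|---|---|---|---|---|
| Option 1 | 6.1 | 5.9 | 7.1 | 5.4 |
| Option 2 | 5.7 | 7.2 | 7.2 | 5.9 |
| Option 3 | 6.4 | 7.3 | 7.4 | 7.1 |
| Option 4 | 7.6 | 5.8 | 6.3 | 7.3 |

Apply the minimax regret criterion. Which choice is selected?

Option 3

Column bests: State 1=7.6, State 2=7.3, State 3=7.4, State 4=7.3.
Option 1 regrets: 1.5, 1.4, 0.3, 1.9 → max 1.9
Option 2 regrets: 1.9, 0.1, 0.2, 1.4 → max 1.9
Option 3 regrets: 1.2, 0.0, 0.0, 0.2 → max 1.2
Option 4 regrets: 0.0, 1.5, 1.1, 0.0 → max 1.5
Smallest max regret = 1.2 → Option 3.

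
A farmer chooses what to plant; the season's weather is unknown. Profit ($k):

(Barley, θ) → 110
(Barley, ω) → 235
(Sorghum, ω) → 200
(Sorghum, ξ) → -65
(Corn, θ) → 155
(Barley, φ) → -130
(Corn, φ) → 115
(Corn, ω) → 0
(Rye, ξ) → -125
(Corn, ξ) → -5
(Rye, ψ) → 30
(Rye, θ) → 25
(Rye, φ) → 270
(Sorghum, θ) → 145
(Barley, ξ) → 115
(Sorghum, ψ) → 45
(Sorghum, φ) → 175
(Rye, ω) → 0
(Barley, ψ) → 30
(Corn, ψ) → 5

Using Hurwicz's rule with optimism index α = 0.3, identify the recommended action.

Rye: 0.3·270 + 0.7·(-125) = -6.5
Sorghum: 0.3·200 + 0.7·(-65) = 14.5
Barley: 0.3·235 + 0.7·(-130) = -20.5
Corn: 0.3·155 + 0.7·(-5) = 43
Highest Hurwicz score = 43 → Corn.

Corn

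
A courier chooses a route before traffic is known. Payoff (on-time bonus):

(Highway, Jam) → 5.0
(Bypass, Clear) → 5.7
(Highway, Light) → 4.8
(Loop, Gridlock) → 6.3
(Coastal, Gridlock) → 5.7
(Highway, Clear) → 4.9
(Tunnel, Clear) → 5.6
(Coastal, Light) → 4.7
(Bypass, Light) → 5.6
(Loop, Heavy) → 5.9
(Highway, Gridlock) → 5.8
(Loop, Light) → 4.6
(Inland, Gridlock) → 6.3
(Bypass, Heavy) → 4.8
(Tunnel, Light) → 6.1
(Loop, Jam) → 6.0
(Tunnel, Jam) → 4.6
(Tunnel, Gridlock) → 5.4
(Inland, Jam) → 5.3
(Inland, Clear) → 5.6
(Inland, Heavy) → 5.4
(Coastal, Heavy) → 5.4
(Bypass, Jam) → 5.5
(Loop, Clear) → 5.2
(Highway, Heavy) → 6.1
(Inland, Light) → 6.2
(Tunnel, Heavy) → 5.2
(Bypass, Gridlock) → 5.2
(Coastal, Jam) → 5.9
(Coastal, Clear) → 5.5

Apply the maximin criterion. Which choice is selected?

Row minima: Coastal=4.7, Inland=5.3, Tunnel=4.6, Highway=4.8, Bypass=4.8, Loop=4.6
Best worst-case = 5.3 → Inland.

Inland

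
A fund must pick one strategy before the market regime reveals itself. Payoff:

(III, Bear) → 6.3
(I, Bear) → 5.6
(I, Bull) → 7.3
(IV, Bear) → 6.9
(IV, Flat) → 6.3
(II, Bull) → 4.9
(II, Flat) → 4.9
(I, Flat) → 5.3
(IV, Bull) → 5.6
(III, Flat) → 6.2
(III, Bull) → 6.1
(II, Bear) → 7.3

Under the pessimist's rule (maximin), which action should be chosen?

III

Row minima: I=5.3, II=4.9, III=6.1, IV=5.6
Best worst-case = 6.1 → III.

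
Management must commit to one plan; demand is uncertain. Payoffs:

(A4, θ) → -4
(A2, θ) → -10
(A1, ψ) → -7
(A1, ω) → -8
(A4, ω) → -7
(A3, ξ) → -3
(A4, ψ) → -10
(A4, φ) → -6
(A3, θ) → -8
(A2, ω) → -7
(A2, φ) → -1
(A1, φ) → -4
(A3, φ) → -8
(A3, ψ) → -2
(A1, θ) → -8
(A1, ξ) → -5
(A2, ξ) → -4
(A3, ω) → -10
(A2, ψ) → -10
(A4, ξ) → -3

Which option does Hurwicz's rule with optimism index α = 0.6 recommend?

A2

A1: 0.6·(-4) + 0.4·(-8) = -5.6
A2: 0.6·(-1) + 0.4·(-10) = -4.6
A3: 0.6·(-2) + 0.4·(-10) = -5.2
A4: 0.6·(-3) + 0.4·(-10) = -5.8
Highest Hurwicz score = -4.6 → A2.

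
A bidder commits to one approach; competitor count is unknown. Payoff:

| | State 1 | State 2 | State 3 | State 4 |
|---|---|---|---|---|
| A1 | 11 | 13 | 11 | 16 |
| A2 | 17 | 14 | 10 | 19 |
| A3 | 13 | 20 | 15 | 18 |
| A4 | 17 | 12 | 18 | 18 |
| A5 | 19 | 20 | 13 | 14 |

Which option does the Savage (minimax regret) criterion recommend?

A5

Column bests: State 1=19, State 2=20, State 3=18, State 4=19.
A1 regrets: 8, 7, 7, 3 → max 8
A2 regrets: 2, 6, 8, 0 → max 8
A3 regrets: 6, 0, 3, 1 → max 6
A4 regrets: 2, 8, 0, 1 → max 8
A5 regrets: 0, 0, 5, 5 → max 5
Smallest max regret = 5 → A5.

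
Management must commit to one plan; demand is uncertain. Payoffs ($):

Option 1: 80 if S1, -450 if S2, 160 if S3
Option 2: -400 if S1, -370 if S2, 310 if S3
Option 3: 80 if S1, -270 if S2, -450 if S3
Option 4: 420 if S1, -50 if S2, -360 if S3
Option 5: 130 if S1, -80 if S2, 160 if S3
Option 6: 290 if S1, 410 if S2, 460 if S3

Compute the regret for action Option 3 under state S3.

Best payoff under S3 is 460.
Regret = 460 − (-450) = 910.

910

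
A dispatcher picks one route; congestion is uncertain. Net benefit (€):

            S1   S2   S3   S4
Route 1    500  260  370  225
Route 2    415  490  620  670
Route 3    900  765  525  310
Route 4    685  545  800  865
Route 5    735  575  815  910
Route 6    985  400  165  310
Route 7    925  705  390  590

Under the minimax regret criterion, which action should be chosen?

Column bests: S1=985, S2=765, S3=815, S4=910.
Route 1 regrets: 485, 505, 445, 685 → max 685
Route 2 regrets: 570, 275, 195, 240 → max 570
Route 3 regrets: 85, 0, 290, 600 → max 600
Route 4 regrets: 300, 220, 15, 45 → max 300
Route 5 regrets: 250, 190, 0, 0 → max 250
Route 6 regrets: 0, 365, 650, 600 → max 650
Route 7 regrets: 60, 60, 425, 320 → max 425
Smallest max regret = 250 → Route 5.

Route 5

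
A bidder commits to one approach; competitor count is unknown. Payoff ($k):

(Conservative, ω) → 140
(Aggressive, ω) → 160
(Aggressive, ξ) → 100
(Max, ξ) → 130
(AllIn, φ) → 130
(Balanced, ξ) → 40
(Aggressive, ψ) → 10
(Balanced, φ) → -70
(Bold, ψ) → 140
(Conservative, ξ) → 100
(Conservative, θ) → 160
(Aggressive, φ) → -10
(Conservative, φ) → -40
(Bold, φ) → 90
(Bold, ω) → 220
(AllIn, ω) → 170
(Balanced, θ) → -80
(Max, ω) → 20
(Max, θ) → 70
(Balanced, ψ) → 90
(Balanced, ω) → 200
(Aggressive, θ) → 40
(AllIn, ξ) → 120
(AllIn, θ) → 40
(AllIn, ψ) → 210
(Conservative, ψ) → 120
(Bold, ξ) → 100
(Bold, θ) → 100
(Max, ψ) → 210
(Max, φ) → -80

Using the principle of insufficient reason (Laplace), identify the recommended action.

AllIn

Row averages: Conservative=96, Balanced=36, Aggressive=60, Bold=130, AllIn=134, Max=70
Highest average = 134 → AllIn.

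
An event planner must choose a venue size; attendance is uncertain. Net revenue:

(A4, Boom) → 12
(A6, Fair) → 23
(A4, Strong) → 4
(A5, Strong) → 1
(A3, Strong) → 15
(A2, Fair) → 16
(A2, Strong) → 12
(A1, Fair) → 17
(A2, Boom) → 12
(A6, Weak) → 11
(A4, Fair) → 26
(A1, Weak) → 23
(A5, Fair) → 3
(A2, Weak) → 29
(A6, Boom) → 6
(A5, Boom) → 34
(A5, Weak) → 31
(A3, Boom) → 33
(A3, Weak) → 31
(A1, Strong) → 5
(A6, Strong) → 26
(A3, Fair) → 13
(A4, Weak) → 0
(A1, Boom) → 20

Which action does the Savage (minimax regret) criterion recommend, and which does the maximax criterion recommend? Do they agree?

Column bests: Weak=31, Fair=26, Strong=26, Boom=34.
A1 regrets: 8, 9, 21, 14 → max 21
A2 regrets: 2, 10, 14, 22 → max 22
A3 regrets: 0, 13, 11, 1 → max 13
A4 regrets: 31, 0, 22, 22 → max 31
A5 regrets: 0, 23, 25, 0 → max 25
A6 regrets: 20, 3, 0, 28 → max 28
Smallest max regret = 13 → A3.
Row maxima: A1=23, A2=29, A3=33, A4=26, A5=34, A6=26
Best best-case = 34 → A5.

minimax regret → A3; maximax → A5 (disagree)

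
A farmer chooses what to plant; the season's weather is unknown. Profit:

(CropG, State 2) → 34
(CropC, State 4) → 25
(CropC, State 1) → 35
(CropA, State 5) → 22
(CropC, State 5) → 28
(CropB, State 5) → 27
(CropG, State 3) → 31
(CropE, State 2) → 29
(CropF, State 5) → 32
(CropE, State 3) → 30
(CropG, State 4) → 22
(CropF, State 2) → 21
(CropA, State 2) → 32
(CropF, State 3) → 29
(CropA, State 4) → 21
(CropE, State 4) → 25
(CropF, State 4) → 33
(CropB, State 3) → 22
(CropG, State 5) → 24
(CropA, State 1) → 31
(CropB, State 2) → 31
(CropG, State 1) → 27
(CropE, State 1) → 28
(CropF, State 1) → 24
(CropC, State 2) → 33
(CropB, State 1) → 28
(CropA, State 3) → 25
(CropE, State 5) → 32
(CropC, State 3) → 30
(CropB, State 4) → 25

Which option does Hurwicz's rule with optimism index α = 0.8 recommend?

CropB: 0.8·31 + 0.2·22 = 29.2
CropF: 0.8·33 + 0.2·21 = 30.6
CropA: 0.8·32 + 0.2·21 = 29.8
CropE: 0.8·32 + 0.2·25 = 30.6
CropC: 0.8·35 + 0.2·25 = 33
CropG: 0.8·34 + 0.2·22 = 31.6
Highest Hurwicz score = 33 → CropC.

CropC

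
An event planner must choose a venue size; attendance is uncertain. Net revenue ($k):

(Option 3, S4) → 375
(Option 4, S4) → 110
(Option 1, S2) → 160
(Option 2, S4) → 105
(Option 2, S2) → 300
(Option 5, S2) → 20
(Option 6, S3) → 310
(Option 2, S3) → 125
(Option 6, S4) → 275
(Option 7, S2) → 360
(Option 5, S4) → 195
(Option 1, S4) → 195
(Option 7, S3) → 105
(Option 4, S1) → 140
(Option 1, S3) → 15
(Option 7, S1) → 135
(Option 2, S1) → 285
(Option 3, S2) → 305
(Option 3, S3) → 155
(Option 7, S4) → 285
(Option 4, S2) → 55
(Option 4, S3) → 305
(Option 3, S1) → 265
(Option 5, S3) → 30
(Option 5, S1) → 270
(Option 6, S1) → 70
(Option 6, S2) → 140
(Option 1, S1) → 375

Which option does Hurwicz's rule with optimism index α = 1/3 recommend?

Option 1: 1/3·375 + 2/3·15 = 135
Option 2: 1/3·300 + 2/3·105 = 170
Option 3: 1/3·375 + 2/3·155 = 685/3
Option 4: 1/3·305 + 2/3·55 = 415/3
Option 5: 1/3·270 + 2/3·20 = 310/3
Option 6: 1/3·310 + 2/3·70 = 150
Option 7: 1/3·360 + 2/3·105 = 190
Highest Hurwicz score = 685/3 → Option 3.

Option 3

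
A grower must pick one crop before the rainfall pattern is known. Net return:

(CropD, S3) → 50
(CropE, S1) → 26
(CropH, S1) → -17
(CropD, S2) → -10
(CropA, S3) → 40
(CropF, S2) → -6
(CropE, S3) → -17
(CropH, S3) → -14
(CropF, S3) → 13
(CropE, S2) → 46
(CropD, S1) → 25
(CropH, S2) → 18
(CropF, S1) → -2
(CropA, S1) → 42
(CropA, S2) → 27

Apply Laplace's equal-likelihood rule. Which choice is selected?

Row averages: CropF=5/3, CropE=55/3, CropH=-13/3, CropD=65/3, CropA=109/3
Highest average = 109/3 → CropA.

CropA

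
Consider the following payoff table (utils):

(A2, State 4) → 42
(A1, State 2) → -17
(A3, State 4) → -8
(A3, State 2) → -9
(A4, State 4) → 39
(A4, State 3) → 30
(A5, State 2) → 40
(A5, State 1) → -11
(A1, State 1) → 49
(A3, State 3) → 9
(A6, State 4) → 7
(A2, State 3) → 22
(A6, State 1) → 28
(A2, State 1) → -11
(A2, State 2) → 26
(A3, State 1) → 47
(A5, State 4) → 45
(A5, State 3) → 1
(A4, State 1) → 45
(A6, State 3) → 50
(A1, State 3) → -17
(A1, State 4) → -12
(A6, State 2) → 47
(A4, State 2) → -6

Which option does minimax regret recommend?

A6

Column bests: State 1=49, State 2=47, State 3=50, State 4=45.
A1 regrets: 0, 64, 67, 57 → max 67
A2 regrets: 60, 21, 28, 3 → max 60
A3 regrets: 2, 56, 41, 53 → max 56
A4 regrets: 4, 53, 20, 6 → max 53
A5 regrets: 60, 7, 49, 0 → max 60
A6 regrets: 21, 0, 0, 38 → max 38
Smallest max regret = 38 → A6.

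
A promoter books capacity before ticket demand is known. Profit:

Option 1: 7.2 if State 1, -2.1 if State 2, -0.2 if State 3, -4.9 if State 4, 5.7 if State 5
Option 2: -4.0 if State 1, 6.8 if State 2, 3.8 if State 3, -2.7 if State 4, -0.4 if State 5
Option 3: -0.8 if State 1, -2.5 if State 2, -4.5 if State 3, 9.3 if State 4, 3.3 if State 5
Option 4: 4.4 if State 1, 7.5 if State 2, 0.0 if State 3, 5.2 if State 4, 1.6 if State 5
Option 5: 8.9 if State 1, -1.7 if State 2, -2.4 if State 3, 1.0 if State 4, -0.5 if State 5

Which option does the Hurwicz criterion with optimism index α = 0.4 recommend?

Option 1: 0.4·7.2 + 0.6·(-4.9) = -0.06
Option 2: 0.4·6.8 + 0.6·(-4.0) = 0.32
Option 3: 0.4·9.3 + 0.6·(-4.5) = 1.02
Option 4: 0.4·7.5 + 0.6·0.0 = 3
Option 5: 0.4·8.9 + 0.6·(-2.4) = 2.12
Highest Hurwicz score = 3 → Option 4.

Option 4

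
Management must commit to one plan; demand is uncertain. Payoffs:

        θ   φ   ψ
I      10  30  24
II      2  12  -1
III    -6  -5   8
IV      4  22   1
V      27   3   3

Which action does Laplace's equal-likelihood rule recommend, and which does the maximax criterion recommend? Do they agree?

laplace → I; maximax → I (agree)

Row averages: I=64/3, II=13/3, III=-1, IV=9, V=11
Highest average = 64/3 → I.
Row maxima: I=30, II=12, III=8, IV=22, V=27
Best best-case = 30 → I.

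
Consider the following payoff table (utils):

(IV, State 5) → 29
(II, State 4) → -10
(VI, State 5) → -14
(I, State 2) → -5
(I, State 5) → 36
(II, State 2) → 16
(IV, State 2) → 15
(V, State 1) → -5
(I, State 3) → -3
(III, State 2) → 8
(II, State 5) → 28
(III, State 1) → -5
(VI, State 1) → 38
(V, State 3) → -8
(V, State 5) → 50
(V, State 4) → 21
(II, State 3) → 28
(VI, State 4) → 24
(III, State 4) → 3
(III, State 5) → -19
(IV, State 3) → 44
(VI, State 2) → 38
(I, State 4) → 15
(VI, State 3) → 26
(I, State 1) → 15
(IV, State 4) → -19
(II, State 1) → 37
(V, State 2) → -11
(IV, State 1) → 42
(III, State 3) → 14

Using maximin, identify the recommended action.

Row minima: I=-5, II=-10, III=-19, IV=-19, V=-11, VI=-14
Best worst-case = -5 → I.

I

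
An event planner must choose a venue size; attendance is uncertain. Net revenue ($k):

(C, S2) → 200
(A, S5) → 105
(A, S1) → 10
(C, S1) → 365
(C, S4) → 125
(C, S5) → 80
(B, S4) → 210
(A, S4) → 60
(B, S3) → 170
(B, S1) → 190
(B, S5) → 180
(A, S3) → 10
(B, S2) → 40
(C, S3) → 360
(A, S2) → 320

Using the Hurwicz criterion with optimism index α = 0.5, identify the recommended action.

C

A: 0.5·320 + 0.5·10 = 165
B: 0.5·210 + 0.5·40 = 125
C: 0.5·365 + 0.5·80 = 222.5
Highest Hurwicz score = 222.5 → C.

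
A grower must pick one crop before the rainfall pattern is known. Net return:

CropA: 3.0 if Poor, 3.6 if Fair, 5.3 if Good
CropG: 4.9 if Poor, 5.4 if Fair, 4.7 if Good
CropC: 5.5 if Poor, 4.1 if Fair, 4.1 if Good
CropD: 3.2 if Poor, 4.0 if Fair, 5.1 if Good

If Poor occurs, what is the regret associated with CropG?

0.6

Best payoff under Poor is 5.5.
Regret = 5.5 − 4.9 = 0.6.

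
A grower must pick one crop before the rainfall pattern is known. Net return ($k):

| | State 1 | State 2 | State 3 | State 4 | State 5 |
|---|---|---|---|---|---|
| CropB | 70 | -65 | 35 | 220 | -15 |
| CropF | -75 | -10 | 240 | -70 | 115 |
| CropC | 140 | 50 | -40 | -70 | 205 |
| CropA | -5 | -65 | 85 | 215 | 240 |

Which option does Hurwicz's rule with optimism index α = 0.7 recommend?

CropA

CropB: 0.7·220 + 0.3·(-65) = 134.5
CropF: 0.7·240 + 0.3·(-75) = 145.5
CropC: 0.7·205 + 0.3·(-70) = 122.5
CropA: 0.7·240 + 0.3·(-65) = 148.5
Highest Hurwicz score = 148.5 → CropA.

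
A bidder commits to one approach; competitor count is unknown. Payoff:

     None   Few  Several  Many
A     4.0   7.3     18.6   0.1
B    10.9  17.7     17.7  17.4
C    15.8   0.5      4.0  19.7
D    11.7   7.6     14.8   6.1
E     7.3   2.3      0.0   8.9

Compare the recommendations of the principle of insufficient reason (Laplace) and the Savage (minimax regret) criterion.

Row averages: A=7.5, B=15.925, C=10, D=10.05, E=4.625
Highest average = 15.925 → B.
Column bests: None=15.8, Few=17.7, Several=18.6, Many=19.7.
A regrets: 11.8, 10.4, 0.0, 19.6 → max 19.6
B regrets: 4.9, 0.0, 0.9, 2.3 → max 4.9
C regrets: 0.0, 17.2, 14.6, 0.0 → max 17.2
D regrets: 4.1, 10.1, 3.8, 13.6 → max 13.6
E regrets: 8.5, 15.4, 18.6, 10.8 → max 18.6
Smallest max regret = 4.9 → B.

laplace → B; minimax regret → B (agree)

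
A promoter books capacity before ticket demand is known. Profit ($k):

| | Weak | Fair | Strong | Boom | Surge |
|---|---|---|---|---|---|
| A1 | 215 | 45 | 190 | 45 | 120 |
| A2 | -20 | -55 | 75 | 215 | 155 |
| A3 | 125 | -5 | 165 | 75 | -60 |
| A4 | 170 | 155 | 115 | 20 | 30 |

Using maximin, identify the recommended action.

Row minima: A1=45, A2=-55, A3=-60, A4=20
Best worst-case = 45 → A1.

A1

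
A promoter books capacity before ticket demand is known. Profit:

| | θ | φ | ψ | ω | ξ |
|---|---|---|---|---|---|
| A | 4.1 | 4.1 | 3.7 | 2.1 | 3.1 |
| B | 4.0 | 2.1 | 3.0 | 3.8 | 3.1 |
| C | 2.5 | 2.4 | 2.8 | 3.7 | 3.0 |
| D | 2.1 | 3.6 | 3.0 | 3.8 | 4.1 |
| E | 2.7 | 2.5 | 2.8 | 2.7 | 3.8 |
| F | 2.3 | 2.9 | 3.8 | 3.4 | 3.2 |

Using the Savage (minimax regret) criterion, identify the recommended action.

Column bests: θ=4.1, φ=4.1, ψ=3.8, ω=3.8, ξ=4.1.
A regrets: 0.0, 0.0, 0.1, 1.7, 1.0 → max 1.7
B regrets: 0.1, 2.0, 0.8, 0.0, 1.0 → max 2.0
C regrets: 1.6, 1.7, 1.0, 0.1, 1.1 → max 1.7
D regrets: 2.0, 0.5, 0.8, 0.0, 0.0 → max 2.0
E regrets: 1.4, 1.6, 1.0, 1.1, 0.3 → max 1.6
F regrets: 1.8, 1.2, 0.0, 0.4, 0.9 → max 1.8
Smallest max regret = 1.6 → E.

E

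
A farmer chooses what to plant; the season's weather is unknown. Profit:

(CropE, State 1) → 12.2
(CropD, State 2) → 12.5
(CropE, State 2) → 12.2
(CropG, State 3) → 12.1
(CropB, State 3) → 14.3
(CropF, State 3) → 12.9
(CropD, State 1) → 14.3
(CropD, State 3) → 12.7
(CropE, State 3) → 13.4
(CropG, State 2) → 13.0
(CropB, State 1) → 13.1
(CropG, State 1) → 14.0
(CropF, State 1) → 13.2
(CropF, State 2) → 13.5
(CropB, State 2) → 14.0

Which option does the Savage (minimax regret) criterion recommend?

CropB

Column bests: State 1=14.3, State 2=14.0, State 3=14.3.
CropF regrets: 1.1, 0.5, 1.4 → max 1.4
CropE regrets: 2.1, 1.8, 0.9 → max 2.1
CropB regrets: 1.2, 0.0, 0.0 → max 1.2
CropG regrets: 0.3, 1.0, 2.2 → max 2.2
CropD regrets: 0.0, 1.5, 1.6 → max 1.6
Smallest max regret = 1.2 → CropB.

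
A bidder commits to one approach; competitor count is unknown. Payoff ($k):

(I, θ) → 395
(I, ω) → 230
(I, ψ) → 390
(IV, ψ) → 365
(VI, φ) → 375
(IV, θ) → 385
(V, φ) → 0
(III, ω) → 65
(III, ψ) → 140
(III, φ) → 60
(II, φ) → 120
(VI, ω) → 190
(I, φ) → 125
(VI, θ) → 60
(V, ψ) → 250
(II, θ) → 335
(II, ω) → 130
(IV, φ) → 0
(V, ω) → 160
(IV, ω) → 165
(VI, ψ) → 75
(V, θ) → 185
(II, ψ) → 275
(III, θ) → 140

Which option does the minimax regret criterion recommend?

Column bests: θ=395, φ=375, ψ=390, ω=230.
I regrets: 0, 250, 0, 0 → max 250
II regrets: 60, 255, 115, 100 → max 255
III regrets: 255, 315, 250, 165 → max 315
IV regrets: 10, 375, 25, 65 → max 375
V regrets: 210, 375, 140, 70 → max 375
VI regrets: 335, 0, 315, 40 → max 335
Smallest max regret = 250 → I.

I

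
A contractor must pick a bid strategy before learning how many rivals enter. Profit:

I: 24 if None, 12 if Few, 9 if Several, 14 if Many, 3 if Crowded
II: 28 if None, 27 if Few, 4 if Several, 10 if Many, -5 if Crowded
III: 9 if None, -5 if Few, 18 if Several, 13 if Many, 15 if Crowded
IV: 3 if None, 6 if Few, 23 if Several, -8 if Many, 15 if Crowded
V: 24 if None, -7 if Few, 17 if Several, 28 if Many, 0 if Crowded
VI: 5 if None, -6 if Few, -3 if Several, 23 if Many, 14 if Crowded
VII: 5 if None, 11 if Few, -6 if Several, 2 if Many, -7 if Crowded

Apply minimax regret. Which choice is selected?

I

Column bests: None=28, Few=27, Several=23, Many=28, Crowded=15.
I regrets: 4, 15, 14, 14, 12 → max 15
II regrets: 0, 0, 19, 18, 20 → max 20
III regrets: 19, 32, 5, 15, 0 → max 32
IV regrets: 25, 21, 0, 36, 0 → max 36
V regrets: 4, 34, 6, 0, 15 → max 34
VI regrets: 23, 33, 26, 5, 1 → max 33
VII regrets: 23, 16, 29, 26, 22 → max 29
Smallest max regret = 15 → I.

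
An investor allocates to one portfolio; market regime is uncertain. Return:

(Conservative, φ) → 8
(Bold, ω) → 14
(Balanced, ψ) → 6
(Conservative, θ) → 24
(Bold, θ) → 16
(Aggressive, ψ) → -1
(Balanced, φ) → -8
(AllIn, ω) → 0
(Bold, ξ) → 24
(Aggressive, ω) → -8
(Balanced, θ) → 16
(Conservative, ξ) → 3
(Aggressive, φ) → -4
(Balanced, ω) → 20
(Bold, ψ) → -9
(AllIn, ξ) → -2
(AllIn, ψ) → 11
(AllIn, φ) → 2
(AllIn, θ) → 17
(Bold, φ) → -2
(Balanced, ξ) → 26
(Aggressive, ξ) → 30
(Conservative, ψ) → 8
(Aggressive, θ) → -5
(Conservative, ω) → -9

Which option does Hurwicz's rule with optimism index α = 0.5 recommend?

Conservative: 0.5·24 + 0.5·(-9) = 7.5
Balanced: 0.5·26 + 0.5·(-8) = 9
Aggressive: 0.5·30 + 0.5·(-8) = 11
Bold: 0.5·24 + 0.5·(-9) = 7.5
AllIn: 0.5·17 + 0.5·(-2) = 7.5
Highest Hurwicz score = 11 → Aggressive.

Aggressive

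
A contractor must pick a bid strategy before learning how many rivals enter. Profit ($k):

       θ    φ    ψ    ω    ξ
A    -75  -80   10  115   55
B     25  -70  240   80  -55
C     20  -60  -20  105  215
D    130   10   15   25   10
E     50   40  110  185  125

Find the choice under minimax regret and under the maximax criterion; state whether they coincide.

minimax regret → E; maximax → B (disagree)

Column bests: θ=130, φ=40, ψ=240, ω=185, ξ=215.
A regrets: 205, 120, 230, 70, 160 → max 230
B regrets: 105, 110, 0, 105, 270 → max 270
C regrets: 110, 100, 260, 80, 0 → max 260
D regrets: 0, 30, 225, 160, 205 → max 225
E regrets: 80, 0, 130, 0, 90 → max 130
Smallest max regret = 130 → E.
Row maxima: A=115, B=240, C=215, D=130, E=185
Best best-case = 240 → B.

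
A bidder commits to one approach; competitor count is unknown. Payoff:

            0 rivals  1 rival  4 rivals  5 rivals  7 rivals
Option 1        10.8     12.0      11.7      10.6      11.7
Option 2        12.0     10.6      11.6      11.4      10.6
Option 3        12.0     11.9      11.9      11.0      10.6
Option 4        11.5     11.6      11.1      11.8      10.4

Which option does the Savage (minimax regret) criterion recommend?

Option 3

Column bests: 0 rivals=12.0, 1 rival=12.0, 4 rivals=11.9, 5 rivals=11.8, 7 rivals=11.7.
Option 1 regrets: 1.2, 0.0, 0.2, 1.2, 0.0 → max 1.2
Option 2 regrets: 0.0, 1.4, 0.3, 0.4, 1.1 → max 1.4
Option 3 regrets: 0.0, 0.1, 0.0, 0.8, 1.1 → max 1.1
Option 4 regrets: 0.5, 0.4, 0.8, 0.0, 1.3 → max 1.3
Smallest max regret = 1.1 → Option 3.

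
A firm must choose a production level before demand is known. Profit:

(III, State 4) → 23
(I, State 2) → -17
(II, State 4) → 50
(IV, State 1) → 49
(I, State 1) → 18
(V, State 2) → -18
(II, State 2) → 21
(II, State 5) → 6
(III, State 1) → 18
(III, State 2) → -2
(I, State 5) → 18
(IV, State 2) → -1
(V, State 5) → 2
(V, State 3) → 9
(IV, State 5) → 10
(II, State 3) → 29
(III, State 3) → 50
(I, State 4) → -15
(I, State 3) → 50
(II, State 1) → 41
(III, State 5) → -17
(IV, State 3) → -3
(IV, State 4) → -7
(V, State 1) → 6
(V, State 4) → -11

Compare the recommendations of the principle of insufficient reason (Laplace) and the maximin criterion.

laplace → II; maximin → II (agree)

Row averages: I=10.8, II=29.4, III=14.4, IV=9.6, V=-2.4
Highest average = 29.4 → II.
Row minima: I=-17, II=6, III=-17, IV=-7, V=-18
Best worst-case = 6 → II.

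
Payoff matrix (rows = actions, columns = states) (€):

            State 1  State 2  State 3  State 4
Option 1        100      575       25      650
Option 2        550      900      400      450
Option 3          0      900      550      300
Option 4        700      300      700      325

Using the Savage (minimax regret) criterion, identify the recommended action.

Column bests: State 1=700, State 2=900, State 3=700, State 4=650.
Option 1 regrets: 600, 325, 675, 0 → max 675
Option 2 regrets: 150, 0, 300, 200 → max 300
Option 3 regrets: 700, 0, 150, 350 → max 700
Option 4 regrets: 0, 600, 0, 325 → max 600
Smallest max regret = 300 → Option 2.

Option 2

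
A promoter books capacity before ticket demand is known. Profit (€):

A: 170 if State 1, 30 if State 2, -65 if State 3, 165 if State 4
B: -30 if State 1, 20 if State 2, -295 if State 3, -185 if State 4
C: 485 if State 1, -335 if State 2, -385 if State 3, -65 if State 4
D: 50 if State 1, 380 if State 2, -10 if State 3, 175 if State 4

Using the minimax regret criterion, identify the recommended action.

Column bests: State 1=485, State 2=380, State 3=-10, State 4=175.
A regrets: 315, 350, 55, 10 → max 350
B regrets: 515, 360, 285, 360 → max 515
C regrets: 0, 715, 375, 240 → max 715
D regrets: 435, 0, 0, 0 → max 435
Smallest max regret = 350 → A.

A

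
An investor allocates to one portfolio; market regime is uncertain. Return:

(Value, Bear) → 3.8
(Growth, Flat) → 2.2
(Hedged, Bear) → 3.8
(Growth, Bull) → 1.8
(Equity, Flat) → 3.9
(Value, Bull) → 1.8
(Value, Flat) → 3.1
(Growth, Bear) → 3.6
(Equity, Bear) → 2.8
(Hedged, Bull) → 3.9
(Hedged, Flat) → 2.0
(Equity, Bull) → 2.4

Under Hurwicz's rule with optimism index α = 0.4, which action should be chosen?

Hedged: 0.4·3.9 + 0.6·2.0 = 2.76
Value: 0.4·3.8 + 0.6·1.8 = 2.6
Growth: 0.4·3.6 + 0.6·1.8 = 2.52
Equity: 0.4·3.9 + 0.6·2.4 = 3
Highest Hurwicz score = 3 → Equity.

Equity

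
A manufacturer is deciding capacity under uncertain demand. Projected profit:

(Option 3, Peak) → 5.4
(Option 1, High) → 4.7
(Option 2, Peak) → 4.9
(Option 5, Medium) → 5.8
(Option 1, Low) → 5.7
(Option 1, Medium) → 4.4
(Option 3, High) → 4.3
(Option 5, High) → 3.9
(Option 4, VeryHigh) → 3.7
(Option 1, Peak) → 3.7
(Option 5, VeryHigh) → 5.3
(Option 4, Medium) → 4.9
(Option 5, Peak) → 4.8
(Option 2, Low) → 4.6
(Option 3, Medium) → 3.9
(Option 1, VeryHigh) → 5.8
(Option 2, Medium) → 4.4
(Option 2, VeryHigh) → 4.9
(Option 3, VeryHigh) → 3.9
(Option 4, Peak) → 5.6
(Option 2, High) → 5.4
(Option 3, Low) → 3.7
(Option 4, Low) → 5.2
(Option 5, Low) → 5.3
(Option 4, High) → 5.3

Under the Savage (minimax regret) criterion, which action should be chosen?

Option 2

Column bests: Low=5.7, Medium=5.8, High=5.4, VeryHigh=5.8, Peak=5.6.
Option 1 regrets: 0.0, 1.4, 0.7, 0.0, 1.9 → max 1.9
Option 2 regrets: 1.1, 1.4, 0.0, 0.9, 0.7 → max 1.4
Option 3 regrets: 2.0, 1.9, 1.1, 1.9, 0.2 → max 2.0
Option 4 regrets: 0.5, 0.9, 0.1, 2.1, 0.0 → max 2.1
Option 5 regrets: 0.4, 0.0, 1.5, 0.5, 0.8 → max 1.5
Smallest max regret = 1.4 → Option 2.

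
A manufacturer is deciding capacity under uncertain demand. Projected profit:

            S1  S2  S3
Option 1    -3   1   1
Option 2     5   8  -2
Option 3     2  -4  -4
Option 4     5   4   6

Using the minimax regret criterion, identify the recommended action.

Column bests: S1=5, S2=8, S3=6.
Option 1 regrets: 8, 7, 5 → max 8
Option 2 regrets: 0, 0, 8 → max 8
Option 3 regrets: 3, 12, 10 → max 12
Option 4 regrets: 0, 4, 0 → max 4
Smallest max regret = 4 → Option 4.

Option 4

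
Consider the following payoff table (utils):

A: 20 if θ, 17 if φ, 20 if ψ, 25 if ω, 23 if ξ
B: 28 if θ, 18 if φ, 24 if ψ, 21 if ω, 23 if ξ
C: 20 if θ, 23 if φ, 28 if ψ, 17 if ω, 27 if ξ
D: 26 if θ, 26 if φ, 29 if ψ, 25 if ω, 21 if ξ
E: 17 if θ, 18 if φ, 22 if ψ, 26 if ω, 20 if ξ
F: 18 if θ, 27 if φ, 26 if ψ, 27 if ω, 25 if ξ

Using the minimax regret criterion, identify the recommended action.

Column bests: θ=28, φ=27, ψ=29, ω=27, ξ=27.
A regrets: 8, 10, 9, 2, 4 → max 10
B regrets: 0, 9, 5, 6, 4 → max 9
C regrets: 8, 4, 1, 10, 0 → max 10
D regrets: 2, 1, 0, 2, 6 → max 6
E regrets: 11, 9, 7, 1, 7 → max 11
F regrets: 10, 0, 3, 0, 2 → max 10
Smallest max regret = 6 → D.

D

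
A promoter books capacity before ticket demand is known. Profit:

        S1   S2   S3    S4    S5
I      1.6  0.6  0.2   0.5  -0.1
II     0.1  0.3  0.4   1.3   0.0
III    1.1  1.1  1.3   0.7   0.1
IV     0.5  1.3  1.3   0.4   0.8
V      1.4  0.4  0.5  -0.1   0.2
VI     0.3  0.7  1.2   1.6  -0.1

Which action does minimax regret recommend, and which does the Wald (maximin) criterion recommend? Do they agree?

minimax regret → III; maximin → IV (disagree)

Column bests: S1=1.6, S2=1.3, S3=1.3, S4=1.6, S5=0.8.
I regrets: 0.0, 0.7, 1.1, 1.1, 0.9 → max 1.1
II regrets: 1.5, 1.0, 0.9, 0.3, 0.8 → max 1.5
III regrets: 0.5, 0.2, 0.0, 0.9, 0.7 → max 0.9
IV regrets: 1.1, 0.0, 0.0, 1.2, 0.0 → max 1.2
V regrets: 0.2, 0.9, 0.8, 1.7, 0.6 → max 1.7
VI regrets: 1.3, 0.6, 0.1, 0.0, 0.9 → max 1.3
Smallest max regret = 0.9 → III.
Row minima: I=-0.1, II=0.0, III=0.1, IV=0.4, V=-0.1, VI=-0.1
Best worst-case = 0.4 → IV.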